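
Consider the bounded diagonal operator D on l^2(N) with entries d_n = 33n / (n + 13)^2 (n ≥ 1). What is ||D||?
||D|| = 33/52 (attained at n = 13)

For D diagonal, ||D|| = sup_n |d_n|. Treat f(x) = 33x / (x + 13)^2 for real x > 0. By the quotient rule, f'(x) = 33(13 - x)/(x + 13)^3, which is positive for x < 13 and negative for x > 13. So f has a unique maximum at x = 13, and since 13 is a positive integer, the supremum over n ≥ 1 is attained at n = 13: d_13 = 33·13/(13 + 13)^2 = 33·13/676 = 33/52. Hence ||D|| = 33/52.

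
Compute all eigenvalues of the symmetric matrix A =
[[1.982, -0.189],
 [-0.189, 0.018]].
sigma(A) ≈ {0, 2}

A is real symmetric, so its spectrum consists of real eigenvalues. Expanding the characteristic polynomial of the displayed matrix gives
  det(λ I - A) = p(λ) = λ^2 + (-2)λ + (0).
Solving p(λ) = 0 yields eigenvalues ≈ 0, 2. (A is shown rounded to 4 decimals, so these recover the underlying integer eigenvalues to within that precision.)
Verification: the trace of A = 2 equals the sum of eigenvalues 2, and det(A) ≈ -0.0000 matches the eigenvalue product 0.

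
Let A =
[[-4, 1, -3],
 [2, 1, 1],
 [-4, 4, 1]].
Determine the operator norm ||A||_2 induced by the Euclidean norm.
||A||_2 ≈ 6.9748 (= sqrt(largest eigenvalue of A^T A))

||A||_2 = sigma_max(A) = sqrt(lambda_max(A^T A)). Form the symmetric matrix M = A^T A =
[[36, -18, 10],
 [-18, 18, 2],
 [10, 2, 11]].
Its characteristic polynomial (trace, sum of principal 2x2 minors, determinant of M give the coefficients) is
  p(λ) = det(λ I - M) = λ^3 - 65λ^2 + 814λ - 900.
No integer candidate from the rational root theorem (±divisors of 900) is a root, so the roots are irrational. The cubic discriminant is Δ = 488677524 > 0, so there are three distinct real roots. p(1) = -150 and p(2) = 476 have opposite signs, so a root lies in (1, 2); Newton's method refines it to λ ≈ 1.2228. p(15) = 60 and p(16) = -420 have opposite signs, so a root lies in (15, 16); Newton's method refines it to λ ≈ 15.1294. p(48) = -996 and p(49) = 570 have opposite signs, so a root lies in (48, 49); Newton's method refines it to λ ≈ 48.6478. Check (Vieta): the three roots sum to 65, matching tr M = 65.
So the eigenvalues of A^T A are ≈ 1.2228, 15.1294, 48.6478 (all ≥ 0, as they must be for A^T A). The largest is λ_max ≈ 48.6478, hence ||A||_2 = sqrt(λ_max) ≈ 6.9748.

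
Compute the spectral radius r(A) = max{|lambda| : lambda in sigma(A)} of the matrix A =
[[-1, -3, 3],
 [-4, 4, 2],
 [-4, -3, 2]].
r(A) ≈ 5.7339

The eigenvalues of A are the roots of its characteristic polynomial. With M = A (coefficients from the trace, the sum of principal 2x2 minors, and det A):
  p(λ) = det(λ I - M) = λ^3 - 5λ^2 + 8λ - 70.
No integer candidate from the rational root theorem (±divisors of 70) is a root, so the roots are irrational. The cubic discriminant is Δ = -117348 < 0, so there is one real root and a complex-conjugate pair. p(5) = -30 and p(6) = 14 have opposite signs, so a root lies in (5, 6); Newton's method refines it to λ ≈ 5.7339. Dividing out (λ - (5.7339)) leaves approximately λ^2 + 0.7339λ + 12.2081. For λ^2 + 0.7339λ + 12.2081 the discriminant is -48.2938. It is negative, so the remaining roots are the complex-conjugate pair λ ≈ -0.3669 ± 3.4747i. Their product equals the constant term, so |λ|^2 ≈ 12.2081 and |λ| ≈ 3.494.
Thus the eigenvalues (to 4 decimals) are 5.7339 (modulus 5.7339); -0.3669 ± 3.4747i (modulus 3.494). The spectral radius is the largest modulus: r(A) ≈ 5.7339. (Cross-check: r(A) ≤ ||A||_2 ≈ 6.8134; equality holds whenever A is normal, though it can also hold for some non-normal A.)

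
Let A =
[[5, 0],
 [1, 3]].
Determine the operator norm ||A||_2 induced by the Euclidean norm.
||A||_2 = sqrt((35 + sqrt(325))/2) ≈ 5.1492 (= sqrt(largest eigenvalue of A^T A))

||A||_2 = sigma_max(A) = sqrt(lambda_max(A^T A)). Form the symmetric matrix M = A^T A =
[[26, 3],
 [3, 9]].
Its characteristic polynomial (trace, determinant of M give the coefficients) is
  p(λ) = det(λ I - M) = λ^2 - 35λ + 225.
For λ^2 - 35λ + 225 the discriminant is 325. It is nonnegative but not a perfect square, so the roots are real and irrational: λ = (35 ± sqrt(325))/2 ≈ 26.5139, 8.4861.
So the eigenvalues of A^T A are ≈ 8.4861, 26.5139 (all ≥ 0, as they must be for A^T A). The largest is λ_max = (35 + sqrt(325))/2 ≈ 26.5139, hence ||A||_2 = sqrt(λ_max) = sqrt((35 + sqrt(325))/2) ≈ 5.1492.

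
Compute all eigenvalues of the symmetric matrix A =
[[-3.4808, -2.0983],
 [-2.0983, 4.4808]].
sigma(A) ≈ {-4, 5}

A is real symmetric, so its spectrum consists of real eigenvalues. Expanding the characteristic polynomial of the displayed matrix gives
  det(λ I - A) = p(λ) = λ^2 + (-1)λ + (-20).
Solving p(λ) = 0 yields eigenvalues ≈ -4, 5. (A is shown rounded to 4 decimals, so these recover the underlying integer eigenvalues to within that precision.)
Verification: the trace of A = 1 equals the sum of eigenvalues 1, and det(A) ≈ -19.9996 matches the eigenvalue product -20.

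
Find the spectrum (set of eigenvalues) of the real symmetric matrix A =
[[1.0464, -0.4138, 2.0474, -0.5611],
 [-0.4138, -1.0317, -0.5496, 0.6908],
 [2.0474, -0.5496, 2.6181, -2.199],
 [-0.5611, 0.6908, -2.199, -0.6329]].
sigma(A) ≈ {-2, -1, 0, 5}

A is real symmetric, so its spectrum consists of real eigenvalues. Expanding the characteristic polynomial of the displayed matrix gives
  det(λ I - A) = p(λ) = λ^4 + (-2)λ^3 + (-13)λ^2 + (-10)λ + (0).
Solving p(λ) = 0 yields eigenvalues ≈ -2, -1, 0, 5. (A is shown rounded to 4 decimals, so these recover the underlying integer eigenvalues to within that precision.)
Verification: the trace of A = 2 equals the sum of eigenvalues 2, and det(A) ≈ 0.0000 matches the eigenvalue product 0.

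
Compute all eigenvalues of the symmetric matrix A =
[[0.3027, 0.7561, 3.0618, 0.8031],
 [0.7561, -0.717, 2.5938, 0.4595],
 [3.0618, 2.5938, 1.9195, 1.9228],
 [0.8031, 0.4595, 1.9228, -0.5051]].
sigma(A) ≈ {-3, -1, 6} (-1 with multiplicity 2)

A is real symmetric, so its spectrum consists of real eigenvalues. Expanding the characteristic polynomial of the displayed matrix gives
  det(λ I - A) = p(λ) = λ^4 + (-1)λ^3 + (-23)λ^2 + (-38.9984)λ + (-17.9986).
Solving p(λ) = 0 yields eigenvalues ≈ -3, -1, -1, 6. (A is shown rounded to 4 decimals, so these recover the underlying integer eigenvalues to within that precision.)
Verification: the trace of A = 1 equals the sum of eigenvalues 1, and det(A) ≈ -17.9986 matches the eigenvalue product -18.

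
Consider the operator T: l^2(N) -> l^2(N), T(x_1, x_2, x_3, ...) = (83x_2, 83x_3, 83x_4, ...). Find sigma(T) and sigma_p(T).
sigma(T) = closed disk {z in C : |z| ≤ 83}; sigma_p(T) = open disk {z in C : |z| < 83}

Note T = 83·V where V is the unit left shift (V x)_k = x_{k+1}; so sigma(T) = 83·sigma(V) and ||T|| = 83||V||. ||T x||^2 = 6889sum_{k≥2} |x_k|^2 ≤ 6889||x||^2, with equality on {x : x_1 = 0}, so ||T|| = 83. For any lambda with |lambda| < 83, set r = lambda/83 (|r| < 1); the vector x = (1, r, r^2, ...) is in l^2 and satisfies T x = 83(r, r^2, ...) = lambda x, so lambda is an eigenvalue. On the boundary |lambda| = 83 the geometric series diverges, so no l^2 eigenvector exists, but these lambda lie in the approximate point spectrum. Hence sigma(T) is the closed disk of radius 83 and sigma_p(T) is the open disk.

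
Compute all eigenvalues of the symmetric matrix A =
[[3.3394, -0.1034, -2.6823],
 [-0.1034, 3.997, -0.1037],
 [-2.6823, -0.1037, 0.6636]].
sigma(A) ≈ {-1, 4, 5}

A is real symmetric, so its spectrum consists of real eigenvalues. Expanding the characteristic polynomial of the displayed matrix gives
  det(λ I - A) = p(λ) = λ^3 + (-8)λ^2 + (11)λ + (20).
Solving p(λ) = 0 yields eigenvalues ≈ -1, 4, 5. (A is shown rounded to 4 decimals, so these recover the underlying integer eigenvalues to within that precision.)
Verification: the trace of A = 8 equals the sum of eigenvalues 8, and det(A) ≈ -20.0004 matches the eigenvalue product -20.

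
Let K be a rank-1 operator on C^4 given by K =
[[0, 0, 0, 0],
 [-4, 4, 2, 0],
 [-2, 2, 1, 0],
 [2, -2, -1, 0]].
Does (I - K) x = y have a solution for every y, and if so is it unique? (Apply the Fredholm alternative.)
(I - K) is invertible (det(I - K) = -4 ≠ 0), so for every y in C^4 the equation (I - K) x = y has a unique solution.

K has rank 1, so it is an outer product K = u v^T: every row of K is a multiple of one row vector. Reading off the entries, u = (0, -2, -1, 1) and v = (2, -2, -1, 0) (row i of K equals u_i·v^T). A rank-one matrix u v^T satisfies K u = u (v·u) and kills the (3)-dimensional subspace v^⊥, so its characteristic polynomial is lambda^3 (lambda - v·u) with v·u = tr K = 5. Hence the eigenvalues of I - K are 1 (multiplicity 3) and 1 - (5) = -4, so det(I - K) = -4. (Direct check: I - K =
[[1, 0, 0, 0],
 [4, -3, -2, 0],
 [2, -2, 0, 0],
 [-2, 2, 1, 1]]
has determinant -4.) The finite-dimensional Fredholm alternative says: either (I - K) is invertible, or ker(I - K) ≠ {0} and then range(I - K) = ker((I - K)^*)^⊥, with dim ker(I - K) = dim ker((I - K)^*). Since det(I - K) ≠ 0, 1 is not an eigenvalue of K and ker(I - K) = {0}, so we are in the first case: for every y there is a unique x = (I - K)^(-1) y. Explicitly, by the Sherman–Morrison formula, (I - u v^T)^(-1) = I + u v^T/(1 - v·u), i.e. (I - K)^(-1) = I + K/(-4).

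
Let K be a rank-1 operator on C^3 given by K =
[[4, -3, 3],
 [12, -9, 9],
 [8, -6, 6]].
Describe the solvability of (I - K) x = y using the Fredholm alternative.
(I - K) is singular (det(I - K) = 0, i.e. 1 ∈ sigma(K)). (I - K) x = y is solvable iff y ⊥ ker((I - K)^*) = span{(4, -3, 3)}, i.e. iff 4y_1 - 3y_2 + 3y_3 = 0. When solvable, the solutions are x = y + c·(1, 3, 2), c arbitrary (ker(I - K) = span{(1, 3, 2)}, dimension 1).

K has rank 1, so it is an outer product K = u v^T: every row of K is a multiple of one row vector. Reading off the entries, u = (1, 3, 2) and v = (4, -3, 3) (row i of K equals u_i·v^T). A rank-one matrix u v^T satisfies K u = u (v·u) and kills the (2)-dimensional subspace v^⊥, so its characteristic polynomial is lambda^2 (lambda - v·u) with v·u = tr K = 1. Hence the eigenvalues of I - K are 1 (multiplicity 2) and 1 - (1) = 0, so det(I - K) = 0. (Direct check: I - K =
[[-3, 3, -3],
 [-12, 10, -9],
 [-8, 6, -5]]
has determinant 0.) So 1 is an eigenvalue of K and (I - K) is not invertible. The finite-dimensional Fredholm alternative says: either (I - K) is invertible, or ker(I - K) ≠ {0} and then range(I - K) = ker((I - K)^*)^⊥, with dim ker(I - K) = dim ker((I - K)^*). We are in the second case, so we need both kernels. Kernel of I - K: (I - K) u = u - u (v·u) = u - u = 0, so ker(I - K) = span{u} = span{(1, 3, 2)} (it is exactly 1-dimensional because rank(I - K) = 2). Kernel of the adjoint: K is real, so (I - K)^* = I - K^T = I - v u^T, and (I - v u^T) v = v - v (u·v) = 0; hence ker((I - K)^*) = span{v} = span{(4, -3, 3)}. Therefore (I - K) x = y is solvable iff <y, v> = 0, i.e. iff 4y_1 - 3y_2 + 3y_3 = 0. When this holds, K y = u (v·y) = 0, so (I - K) y = y and x = y is a particular solution; the full solution set is the line x = y + c·u = y + c·(1, 3, 2), c ∈ C.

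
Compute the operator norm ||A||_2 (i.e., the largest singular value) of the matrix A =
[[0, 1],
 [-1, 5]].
||A||_2 = sqrt((27 + sqrt(725))/2) ≈ 5.1926 (= sqrt(largest eigenvalue of A^T A))

||A||_2 = sigma_max(A) = sqrt(lambda_max(A^T A)). Form the symmetric matrix M = A^T A =
[[1, -5],
 [-5, 26]].
Its characteristic polynomial (trace, determinant of M give the coefficients) is
  p(λ) = det(λ I - M) = λ^2 - 27λ + 1.
For λ^2 - 27λ + 1 the discriminant is 725. It is nonnegative but not a perfect square, so the roots are real and irrational: λ = (27 ± sqrt(725))/2 ≈ 26.9629, 0.0371.
So the eigenvalues of A^T A are ≈ 0.0371, 26.9629 (all ≥ 0, as they must be for A^T A). The largest is λ_max = (27 + sqrt(725))/2 ≈ 26.9629, hence ||A||_2 = sqrt(λ_max) = sqrt((27 + sqrt(725))/2) ≈ 5.1926.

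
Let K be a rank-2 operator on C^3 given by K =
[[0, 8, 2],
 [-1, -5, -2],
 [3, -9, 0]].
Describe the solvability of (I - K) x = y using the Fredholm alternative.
(I - K) is invertible (det(I - K) = -10 ≠ 0), so for every y in C^3 the equation (I - K) x = y has a unique solution.

K has rank 2 and factors as K = U V^T = u1 v1^T + u2 v2^T with u1 = (-3, 2, 3), v1 = (1, -3, 0), u2 = (-1, 1, 0), v2 = (-3, 1, -2) (multiplying out reproduces the displayed K). The nonzero eigenvalues of U V^T coincide with those of the 2 x 2 matrix G = V^T U = [[v1·u1, v1·u2], [v2·u1, v2·u2]] = [[-9, -4], [5, 4]], and by the Sylvester determinant identity det(I_3 - U V^T) = det(I_2 - V^T U) = det([[10, 4], [-5, -3]]) = (10)(-3) - (4)(-5) = -10. (Direct check: I - K =
[[1, -8, -2],
 [1, 6, 2],
 [-3, 9, 1]]
has determinant -10.) The finite-dimensional Fredholm alternative says: either (I - K) is invertible, or ker(I - K) ≠ {0} and then range(I - K) = ker((I - K)^*)^⊥, with dim ker(I - K) = dim ker((I - K)^*). Since det(I - K) ≠ 0, 1 is not an eigenvalue of K and ker(I - K) = {0}, so we are in the first case: for every y there is a unique x = (I - K)^(-1) y. (Explicitly, by the Woodbury identity, (I - U V^T)^(-1) = I + U (I_2 - G)^(-1) V^T.)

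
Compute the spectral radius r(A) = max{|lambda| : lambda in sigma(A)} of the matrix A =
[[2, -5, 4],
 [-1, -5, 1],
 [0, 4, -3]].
r(A) = 7

The eigenvalues of A are the roots of its characteristic polynomial. With M = A (coefficients from the trace, the sum of principal 2x2 minors, and det A):
  p(λ) = det(λ I - M) = λ^3 + 6λ^2 - 10λ - 21.
By the rational root theorem any rational root is an integer divisor of 21. Testing λ = -7: p(-7) = -343 + 294 + 70 - 21 = 0, so λ = -7 is a root. Dividing out (λ + 7) leaves p(λ) = (λ + 7)(λ^2 - λ - 3). For λ^2 - λ - 3 the discriminant is 13. It is nonnegative but not a perfect square, so the roots are real and irrational: λ = (1 ± sqrt(13))/2 ≈ 2.3028, -1.3028.
Thus the eigenvalues (to 4 decimals) are 2.3028 (modulus 2.3028); -1.3028 (modulus 1.3028); -7 (modulus 7). The spectral radius is the largest modulus: r(A) = 7. (Cross-check: r(A) ≤ ||A||_2 ≈ 9.4235; equality holds whenever A is normal, though it can also hold for some non-normal A.)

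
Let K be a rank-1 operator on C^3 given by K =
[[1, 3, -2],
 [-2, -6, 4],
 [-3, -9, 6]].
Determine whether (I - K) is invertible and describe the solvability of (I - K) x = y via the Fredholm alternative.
(I - K) is singular (det(I - K) = 0, i.e. 1 ∈ sigma(K)). (I - K) x = y is solvable iff y ⊥ ker((I - K)^*) = span{(1, 3, -2)}, i.e. iff y_1 + 3y_2 - 2y_3 = 0. When solvable, the solutions are x = y + c·(1, -2, -3), c arbitrary (ker(I - K) = span{(1, -2, -3)}, dimension 1).

K has rank 1, so it is an outer product K = u v^T: every row of K is a multiple of one row vector. Reading off the entries, u = (1, -2, -3) and v = (1, 3, -2) (row i of K equals u_i·v^T). A rank-one matrix u v^T satisfies K u = u (v·u) and kills the (2)-dimensional subspace v^⊥, so its characteristic polynomial is lambda^2 (lambda - v·u) with v·u = tr K = 1. Hence the eigenvalues of I - K are 1 (multiplicity 2) and 1 - (1) = 0, so det(I - K) = 0. (Direct check: I - K =
[[0, -3, 2],
 [2, 7, -4],
 [3, 9, -5]]
has determinant 0.) So 1 is an eigenvalue of K and (I - K) is not invertible. The finite-dimensional Fredholm alternative says: either (I - K) is invertible, or ker(I - K) ≠ {0} and then range(I - K) = ker((I - K)^*)^⊥, with dim ker(I - K) = dim ker((I - K)^*). We are in the second case, so we need both kernels. Kernel of I - K: (I - K) u = u - u (v·u) = u - u = 0, so ker(I - K) = span{u} = span{(1, -2, -3)} (it is exactly 1-dimensional because rank(I - K) = 2). Kernel of the adjoint: K is real, so (I - K)^* = I - K^T = I - v u^T, and (I - v u^T) v = v - v (u·v) = 0; hence ker((I - K)^*) = span{v} = span{(1, 3, -2)}. Therefore (I - K) x = y is solvable iff <y, v> = 0, i.e. iff y_1 + 3y_2 - 2y_3 = 0. When this holds, K y = u (v·y) = 0, so (I - K) y = y and x = y is a particular solution; the full solution set is the line x = y + c·u = y + c·(1, -2, -3), c ∈ C.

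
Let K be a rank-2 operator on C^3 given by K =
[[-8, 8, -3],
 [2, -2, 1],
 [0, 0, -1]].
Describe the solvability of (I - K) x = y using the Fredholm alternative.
(I - K) is invertible (det(I - K) = 22 ≠ 0), so for every y in C^3 the equation (I - K) x = y has a unique solution.

K has rank 2 and factors as K = U V^T = u1 v1^T + u2 v2^T with u1 = (1, 0, -1), v1 = (-2, 2, 0), u2 = (3, -1, 1), v2 = (-2, 2, -1) (multiplying out reproduces the displayed K). The nonzero eigenvalues of U V^T coincide with those of the 2 x 2 matrix G = V^T U = [[v1·u1, v1·u2], [v2·u1, v2·u2]] = [[-2, -8], [-1, -9]], and by the Sylvester determinant identity det(I_3 - U V^T) = det(I_2 - V^T U) = det([[3, 8], [1, 10]]) = (3)(10) - (8)(1) = 22. (Direct check: I - K =
[[9, -8, 3],
 [-2, 3, -1],
 [0, 0, 2]]
has determinant 22.) The finite-dimensional Fredholm alternative says: either (I - K) is invertible, or ker(I - K) ≠ {0} and then range(I - K) = ker((I - K)^*)^⊥, with dim ker(I - K) = dim ker((I - K)^*). Since det(I - K) ≠ 0, 1 is not an eigenvalue of K and ker(I - K) = {0}, so we are in the first case: for every y there is a unique x = (I - K)^(-1) y. (Explicitly, by the Woodbury identity, (I - U V^T)^(-1) = I + U (I_2 - G)^(-1) V^T.)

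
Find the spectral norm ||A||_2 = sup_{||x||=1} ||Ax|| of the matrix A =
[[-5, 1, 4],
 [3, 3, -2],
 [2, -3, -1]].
||A||_2 ≈ 7.6735 (= sqrt(largest eigenvalue of A^T A))

||A||_2 = sigma_max(A) = sqrt(lambda_max(A^T A)). Form the symmetric matrix M = A^T A =
[[38, -2, -28],
 [-2, 19, 1],
 [-28, 1, 21]].
Its characteristic polynomial (trace, sum of principal 2x2 minors, determinant of M give the coefficients) is
  p(λ) = det(λ I - M) = λ^3 - 78λ^2 + 1130λ - 256.
No integer candidate from the rational root theorem (±divisors of 256) is a root, so the roots are irrational. The cubic discriminant is Δ = 1915510000 > 0, so there are three distinct real roots. p(0) = -256 and p(1) = 797 have opposite signs, so a root lies in (0, 1); Newton's method refines it to λ ≈ 0.2302. p(18) = 644 and p(19) = -85 have opposite signs, so a root lies in (18, 19); Newton's method refines it to λ ≈ 18.8865. p(58) = -1996 and p(59) = 275 have opposite signs, so a root lies in (58, 59); Newton's method refines it to λ ≈ 58.8833. Check (Vieta): the three roots sum to 78, matching tr M = 78.
So the eigenvalues of A^T A are ≈ 0.2302, 18.8865, 58.8833 (all ≥ 0, as they must be for A^T A). The largest is λ_max ≈ 58.8833, hence ||A||_2 = sqrt(λ_max) ≈ 7.6735.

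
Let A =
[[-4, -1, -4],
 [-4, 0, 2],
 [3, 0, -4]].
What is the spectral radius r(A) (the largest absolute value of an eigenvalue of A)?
r(A) ≈ 5.2048

The eigenvalues of A are the roots of its characteristic polynomial. With M = A (coefficients from the trace, the sum of principal 2x2 minors, and det A):
  p(λ) = det(λ I - M) = λ^3 + 8λ^2 + 24λ - 10.
No integer candidate from the rational root theorem (±divisors of 10) is a root, so the roots are irrational. The cubic discriminant is Δ = -35212 < 0, so there is one real root and a complex-conjugate pair. p(0) = -10 and p(1) = 23 have opposite signs, so a root lies in (0, 1); Newton's method refines it to λ ≈ 0.3691. Dividing out (λ - (0.3691)) leaves approximately λ^2 + 8.3691λ + 27.0894. For λ^2 + 8.3691λ + 27.0894 the discriminant is -38.3152. It is negative, so the remaining roots are the complex-conjugate pair λ ≈ -4.1846 ± 3.095i. Their product equals the constant term, so |λ|^2 ≈ 27.0894 and |λ| ≈ 5.2048.
Thus the eigenvalues (to 4 decimals) are 0.3691 (modulus 0.3691); -4.1846 ± 3.095i (modulus 5.2048). The spectral radius is the largest modulus: r(A) ≈ 5.2048. (Cross-check: r(A) ≤ ||A||_2 ≈ 6.5787; equality holds whenever A is normal, though it can also hold for some non-normal A.)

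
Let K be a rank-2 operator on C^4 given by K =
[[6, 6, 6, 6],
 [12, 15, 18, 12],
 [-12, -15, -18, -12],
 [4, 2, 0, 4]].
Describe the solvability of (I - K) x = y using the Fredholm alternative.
(I - K) is invertible (det(I - K) = -60 ≠ 0), so for every y in C^4 the equation (I - K) x = y has a unique solution.

K has rank 2 and factors as K = U V^T = u1 v1^T + u2 v2^T with u1 = (0, -3, 3, 2), v1 = (-1, -2, -3, -1), u2 = (2, 3, -3, 2), v2 = (3, 3, 3, 3) (multiplying out reproduces the displayed K). The nonzero eigenvalues of U V^T coincide with those of the 2 x 2 matrix G = V^T U = [[v1·u1, v1·u2], [v2·u1, v2·u2]] = [[-5, -1], [6, 12]], and by the Sylvester determinant identity det(I_4 - U V^T) = det(I_2 - V^T U) = det([[6, 1], [-6, -11]]) = (6)(-11) - (1)(-6) = -60. (Direct check: I - K =
[[-5, -6, -6, -6],
 [-12, -14, -18, -12],
 [12, 15, 19, 12],
 [-4, -2, 0, -3]]
has determinant -60.) The finite-dimensional Fredholm alternative says: either (I - K) is invertible, or ker(I - K) ≠ {0} and then range(I - K) = ker((I - K)^*)^⊥, with dim ker(I - K) = dim ker((I - K)^*). Since det(I - K) ≠ 0, 1 is not an eigenvalue of K and ker(I - K) = {0}, so we are in the first case: for every y there is a unique x = (I - K)^(-1) y. (Explicitly, by the Woodbury identity, (I - U V^T)^(-1) = I + U (I_2 - G)^(-1) V^T.)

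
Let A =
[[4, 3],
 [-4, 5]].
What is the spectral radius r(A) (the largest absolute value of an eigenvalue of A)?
r(A) = sqrt(32) ≈ 5.6569

The eigenvalues of A are the roots of its characteristic polynomial. With M = A (coefficients from the trace and determinant):
  p(λ) = det(λ I - M) = λ^2 - 9λ + 32.
For λ^2 - 9λ + 32 the discriminant is -47. It is negative, so the roots are the complex-conjugate pair λ = 9/2 ± (sqrt(47)/2) i ≈ 4.5 ± 3.4278i. For a conjugate pair the product of the roots equals the constant term, so |λ|^2 = 32 and |λ| = sqrt(32) ≈ 5.6569.
Thus the eigenvalues (to 4 decimals) are 4.5 ± 3.4278i (modulus 5.6569). The spectral radius is the largest modulus: r(A) = sqrt(32) ≈ 5.6569. (Cross-check: r(A) ≤ ||A||_2 ≈ 6.408; equality holds whenever A is normal, though it can also hold for some non-normal A.)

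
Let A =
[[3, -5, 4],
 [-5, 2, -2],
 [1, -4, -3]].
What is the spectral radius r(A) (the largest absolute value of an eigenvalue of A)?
r(A) ≈ 8.7547

The eigenvalues of A are the roots of its characteristic polynomial. With M = A (coefficients from the trace, the sum of principal 2x2 minors, and det A):
  p(λ) = det(λ I - M) = λ^3 - 2λ^2 - 46λ - 115.
No integer candidate from the rational root theorem (±divisors of 115) is a root, so the roots are irrational. The cubic discriminant is Δ = -153387 < 0, so there is one real root and a complex-conjugate pair. p(8) = -99 and p(9) = 38 have opposite signs, so a root lies in (8, 9); Newton's method refines it to λ ≈ 8.7547. Dividing out (λ - (8.7547)) leaves approximately λ^2 + 6.7547λ + 13.1358. For λ^2 + 6.7547λ + 13.1358 the discriminant is -6.9167. It is negative, so the remaining roots are the complex-conjugate pair λ ≈ -3.3774 ± 1.315i. Their product equals the constant term, so |λ|^2 ≈ 13.1358 and |λ| ≈ 3.6243.
Thus the eigenvalues (to 4 decimals) are 8.7547 (modulus 8.7547); -3.3774 ± 1.315i (modulus 3.6243). The spectral radius is the largest modulus: r(A) ≈ 8.7547. (Cross-check: r(A) ≤ ||A||_2 ≈ 8.8754; equality holds whenever A is normal, though it can also hold for some non-normal A.)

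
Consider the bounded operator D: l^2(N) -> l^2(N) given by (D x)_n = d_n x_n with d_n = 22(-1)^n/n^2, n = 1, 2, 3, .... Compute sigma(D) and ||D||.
sigma(D) = {22(-1)^n/n^2 : n ≥ 1} ∪ {0}; ||D|| = 22

A bounded diagonal operator on l^2 with diagonal entries d_n has spectrum equal to the closure of {d_n : n ≥ 1}: every d_n is an eigenvalue (with eigenvector e_n), so {d_n} ⊂ sigma(D); the spectrum is closed, so its closure is too; and for lambda not in the closure, (D - lambda I) has bounded inverse (the diagonal entries 1/(d_n - lambda) are bounded). For our sequence d_n = 22(-1)^n/n^2, n = 1, 2, 3, ...:
  - {d_n} = {22(-1)^n/n^2 : n ≥ 1}; the only limit point is 0
  - closure = {22(-1)^n/n^2 : n ≥ 1} ∪ {0}
For the norm: a diagonal operator has ||D|| = sup_n |d_n|. Here |d_n| = 22/n^2 is decreasing, so sup_n |d_n| = |d_1| = 22. So ||D|| = 22.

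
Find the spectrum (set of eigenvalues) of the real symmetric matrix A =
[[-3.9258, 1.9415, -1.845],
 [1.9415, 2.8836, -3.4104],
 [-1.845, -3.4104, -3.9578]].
sigma(A) ≈ {-6, -4, 5}

A is real symmetric, so its spectrum consists of real eigenvalues. Expanding the characteristic polynomial of the displayed matrix gives
  det(λ I - A) = p(λ) = λ^3 + (5)λ^2 + (-26)λ + (-120).
Solving p(λ) = 0 yields eigenvalues ≈ -6, -4, 5. (A is shown rounded to 4 decimals, so these recover the underlying integer eigenvalues to within that precision.)
Verification: the trace of A = -5 equals the sum of eigenvalues -5, and det(A) ≈ 119.9997 matches the eigenvalue product 120.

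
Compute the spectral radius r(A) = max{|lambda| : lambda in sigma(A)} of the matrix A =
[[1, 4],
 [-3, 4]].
r(A) = 4

The eigenvalues of A are the roots of its characteristic polynomial. With M = A (coefficients from the trace and determinant):
  p(λ) = det(λ I - M) = λ^2 - 5λ + 16.
For λ^2 - 5λ + 16 the discriminant is -39. It is negative, so the roots are the complex-conjugate pair λ = 5/2 ± (sqrt(39)/2) i ≈ 2.5 ± 3.1225i. For a conjugate pair the product of the roots equals the constant term, so |λ|^2 = 16 and |λ| = sqrt(16) = 4.
Thus the eigenvalues (to 4 decimals) are 2.5 ± 3.1225i (modulus 4). The spectral radius is the largest modulus: r(A) = 4. (Cross-check: r(A) ≤ ||A||_2 ≈ 5.8823; equality holds whenever A is normal, though it can also hold for some non-normal A.)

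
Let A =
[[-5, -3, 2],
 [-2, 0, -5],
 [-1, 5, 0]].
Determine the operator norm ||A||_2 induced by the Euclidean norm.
||A||_2 = sqrt((73 + sqrt(209))/2) ≈ 6.6127 (= sqrt(largest eigenvalue of A^T A))

||A||_2 = sigma_max(A) = sqrt(lambda_max(A^T A)). Form the symmetric matrix M = A^T A =
[[30, 10, 0],
 [10, 34, -6],
 [0, -6, 29]].
Its characteristic polynomial (trace, sum of principal 2x2 minors, determinant of M give the coefficients) is
  p(λ) = det(λ I - M) = λ^3 - 93λ^2 + 2740λ - 25600.
By the rational root theorem any rational root is an integer divisor of 25600. Testing λ = 20: p(20) = 8000 - 37200 + 54800 - 25600 = 0, so λ = 20 is a root. Dividing out (λ - 20) leaves p(λ) = (λ - 20)(λ^2 - 73λ + 1280). For λ^2 - 73λ + 1280 the discriminant is 209. It is nonnegative but not a perfect square, so the roots are real and irrational: λ = (73 ± sqrt(209))/2 ≈ 43.7284, 29.2716.
So the eigenvalues of A^T A are ≈ 20, 29.2716, 43.7284 (all ≥ 0, as they must be for A^T A). The largest is λ_max = (73 + sqrt(209))/2 ≈ 43.7284, hence ||A||_2 = sqrt(λ_max) = sqrt((73 + sqrt(209))/2) ≈ 6.6127.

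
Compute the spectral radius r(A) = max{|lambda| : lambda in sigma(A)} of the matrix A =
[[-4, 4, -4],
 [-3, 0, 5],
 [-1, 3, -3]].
r(A) ≈ 4.6359

The eigenvalues of A are the roots of its characteristic polynomial. With M = A (coefficients from the trace, the sum of principal 2x2 minors, and det A):
  p(λ) = det(λ I - M) = λ^3 + 7λ^2 + 5λ - 40.
No integer candidate from the rational root theorem (±divisors of 40) is a root, so the roots are irrational. The cubic discriminant is Δ = -12795 < 0, so there is one real root and a complex-conjugate pair. p(1) = -27 and p(2) = 6 have opposite signs, so a root lies in (1, 2); Newton's method refines it to λ ≈ 1.8612. Dividing out (λ - (1.8612)) leaves approximately λ^2 + 8.8612λ + 21.492. For λ^2 + 8.8612λ + 21.492 the discriminant is -7.4479. It is negative, so the remaining roots are the complex-conjugate pair λ ≈ -4.4306 ± 1.3645i. Their product equals the constant term, so |λ|^2 ≈ 21.492 and |λ| ≈ 4.6359.
Thus the eigenvalues (to 4 decimals) are 1.8612 (modulus 1.8612); -4.4306 ± 1.3645i (modulus 4.6359). The spectral radius is the largest modulus: r(A) ≈ 4.6359. (Cross-check: r(A) ≤ ||A||_2 ≈ 8.3588; equality holds whenever A is normal, though it can also hold for some non-normal A.)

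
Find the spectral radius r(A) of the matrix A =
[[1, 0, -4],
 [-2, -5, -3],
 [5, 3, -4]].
r(A) ≈ 5.4676

The eigenvalues of A are the roots of its characteristic polynomial. With M = A (coefficients from the trace, the sum of principal 2x2 minors, and det A):
  p(λ) = det(λ I - M) = λ^3 + 8λ^2 + 40λ + 47.
No integer candidate from the rational root theorem (±divisors of 47) is a root, so the roots are irrational. The cubic discriminant is Δ = -38779 < 0, so there is one real root and a complex-conjugate pair. p(-2) = -9 and p(-1) = 14 have opposite signs, so a root lies in (-2, -1); Newton's method refines it to λ ≈ -1.5722. Dividing out (λ - (-1.5722)) leaves approximately λ^2 + 6.4278λ + 29.8941. For λ^2 + 6.4278λ + 29.8941 the discriminant is -78.2601. It is negative, so the remaining roots are the complex-conjugate pair λ ≈ -3.2139 ± 4.4232i. Their product equals the constant term, so |λ|^2 ≈ 29.8941 and |λ| ≈ 5.4676.
Thus the eigenvalues (to 4 decimals) are -1.5722 (modulus 1.5722); -3.2139 ± 4.4232i (modulus 5.4676). The spectral radius is the largest modulus: r(A) ≈ 5.4676. (Cross-check: r(A) ≤ ||A||_2 ≈ 7.9227; equality holds whenever A is normal, though it can also hold for some non-normal A.)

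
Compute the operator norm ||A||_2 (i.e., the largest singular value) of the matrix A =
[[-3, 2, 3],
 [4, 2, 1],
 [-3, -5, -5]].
||A||_2 ≈ 8.7035 (= sqrt(largest eigenvalue of A^T A))

||A||_2 = sigma_max(A) = sqrt(lambda_max(A^T A)). Form the symmetric matrix M = A^T A =
[[34, 17, 10],
 [17, 33, 33],
 [10, 33, 35]].
Its characteristic polynomial (trace, sum of principal 2x2 minors, determinant of M give the coefficients) is
  p(λ) = det(λ I - M) = λ^3 - 102λ^2 + 1989λ - 49.
No integer candidate from the rational root theorem (±divisors of 49) is a root, so the roots are irrational. The cubic discriminant is Δ = 9655461009 > 0, so there are three distinct real roots. p(0) = -49 and p(1) = 1839 have opposite signs, so a root lies in (0, 1); Newton's method refines it to λ ≈ 0.0247. p(26) = 289 and p(27) = -1021 have opposite signs, so a root lies in (26, 27); Newton's method refines it to λ ≈ 26.2236. p(75) = -2749 and p(76) = 939 have opposite signs, so a root lies in (75, 76); Newton's method refines it to λ ≈ 75.7517. Check (Vieta): the three roots sum to 102, matching tr M = 102.
So the eigenvalues of A^T A are ≈ 0.0247, 26.2236, 75.7517 (all ≥ 0, as they must be for A^T A). The largest is λ_max ≈ 75.7517, hence ||A||_2 = sqrt(λ_max) ≈ 8.7035.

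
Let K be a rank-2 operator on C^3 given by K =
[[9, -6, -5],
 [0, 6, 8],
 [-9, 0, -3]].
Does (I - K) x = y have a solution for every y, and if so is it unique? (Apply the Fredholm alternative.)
(I - K) is invertible (det(I - K) = -47 ≠ 0), so for every y in C^3 the equation (I - K) x = y has a unique solution.

K has rank 2 and factors as K = U V^T = u1 v1^T + u2 v2^T with u1 = (2, -2, 0), v1 = (3, -3, -3), u2 = (1, 2, -3), v2 = (3, 0, 1) (multiplying out reproduces the displayed K). The nonzero eigenvalues of U V^T coincide with those of the 2 x 2 matrix G = V^T U = [[v1·u1, v1·u2], [v2·u1, v2·u2]] = [[12, 6], [6, 0]], and by the Sylvester determinant identity det(I_3 - U V^T) = det(I_2 - V^T U) = det([[-11, -6], [-6, 1]]) = (-11)(1) - (-6)(-6) = -47. (Direct check: I - K =
[[-8, 6, 5],
 [0, -5, -8],
 [9, 0, 4]]
has determinant -47.) The finite-dimensional Fredholm alternative says: either (I - K) is invertible, or ker(I - K) ≠ {0} and then range(I - K) = ker((I - K)^*)^⊥, with dim ker(I - K) = dim ker((I - K)^*). Since det(I - K) ≠ 0, 1 is not an eigenvalue of K and ker(I - K) = {0}, so we are in the first case: for every y there is a unique x = (I - K)^(-1) y. (Explicitly, by the Woodbury identity, (I - U V^T)^(-1) = I + U (I_2 - G)^(-1) V^T.)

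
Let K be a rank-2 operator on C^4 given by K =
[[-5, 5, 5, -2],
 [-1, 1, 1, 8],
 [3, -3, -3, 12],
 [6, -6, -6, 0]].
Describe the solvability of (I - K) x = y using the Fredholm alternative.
(I - K) is invertible (det(I - K) = 140 ≠ 0), so for every y in C^4 the equation (I - K) x = y has a unique solution.

K has rank 2 and factors as K = U V^T = u1 v1^T + u2 v2^T with u1 = (-2, 1, 3, 2), v1 = (2, -2, -2, 2), u2 = (1, 3, 3, -2), v2 = (-1, 1, 1, 2) (multiplying out reproduces the displayed K). The nonzero eigenvalues of U V^T coincide with those of the 2 x 2 matrix G = V^T U = [[v1·u1, v1·u2], [v2·u1, v2·u2]] = [[-8, -14], [10, 1]], and by the Sylvester determinant identity det(I_4 - U V^T) = det(I_2 - V^T U) = det([[9, 14], [-10, 0]]) = (9)(0) - (14)(-10) = 140. (Direct check: I - K =
[[6, -5, -5, 2],
 [1, 0, -1, -8],
 [-3, 3, 4, -12],
 [-6, 6, 6, 1]]
has determinant 140.) The finite-dimensional Fredholm alternative says: either (I - K) is invertible, or ker(I - K) ≠ {0} and then range(I - K) = ker((I - K)^*)^⊥, with dim ker(I - K) = dim ker((I - K)^*). Since det(I - K) ≠ 0, 1 is not an eigenvalue of K and ker(I - K) = {0}, so we are in the first case: for every y there is a unique x = (I - K)^(-1) y. (Explicitly, by the Woodbury identity, (I - U V^T)^(-1) = I + U (I_2 - G)^(-1) V^T.)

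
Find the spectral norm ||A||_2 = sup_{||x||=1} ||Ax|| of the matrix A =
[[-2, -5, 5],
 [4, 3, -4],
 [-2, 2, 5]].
||A||_2 ≈ 10.1417 (= sqrt(largest eigenvalue of A^T A))

||A||_2 = sigma_max(A) = sqrt(lambda_max(A^T A)). Form the symmetric matrix M = A^T A =
[[24, 18, -36],
 [18, 38, -27],
 [-36, -27, 66]].
Its characteristic polynomial (trace, sum of principal 2x2 minors, determinant of M give the coefficients) is
  p(λ) = det(λ I - M) = λ^3 - 128λ^2 + 2655λ - 7056.
No integer candidate from the rational root theorem (±divisors of 7056) is a root, so the roots are irrational. The cubic discriminant is Δ = 23258708100 > 0, so there are three distinct real roots. p(3) = -216 and p(4) = 1580 have opposite signs, so a root lies in (3, 4); Newton's method refines it to λ ≈ 3.1137. p(22) = 50 and p(23) = -1536 have opposite signs, so a root lies in (22, 23); Newton's method refines it to λ ≈ 22.0327. p(102) = -6750 and p(103) = 1184 have opposite signs, so a root lies in (102, 103); Newton's method refines it to λ ≈ 102.8536. Check (Vieta): the three roots sum to 128, matching tr M = 128.
So the eigenvalues of A^T A are ≈ 3.1137, 22.0327, 102.8536 (all ≥ 0, as they must be for A^T A). The largest is λ_max ≈ 102.8536, hence ||A||_2 = sqrt(λ_max) ≈ 10.1417.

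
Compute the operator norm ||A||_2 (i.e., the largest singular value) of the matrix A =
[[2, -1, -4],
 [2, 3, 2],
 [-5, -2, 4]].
||A||_2 ≈ 7.7505 (= sqrt(largest eigenvalue of A^T A))

||A||_2 = sigma_max(A) = sqrt(lambda_max(A^T A)). Form the symmetric matrix M = A^T A =
[[33, 14, -24],
 [14, 14, 2],
 [-24, 2, 36]].
Its characteristic polynomial (trace, sum of principal 2x2 minors, determinant of M give the coefficients) is
  p(λ) = det(λ I - M) = λ^3 - 83λ^2 + 1378λ - 36.
No integer candidate from the rational root theorem (±divisors of 36) is a root, so the roots are irrational. The cubic discriminant is Δ = 2606505300 > 0, so there are three distinct real roots. p(0) = -36 and p(1) = 1260 have opposite signs, so a root lies in (0, 1); Newton's method refines it to λ ≈ 0.0262. p(22) = 756 and p(23) = -82 have opposite signs, so a root lies in (22, 23); Newton's method refines it to λ ≈ 22.9037. p(60) = -156 and p(61) = 2160 have opposite signs, so a root lies in (60, 61); Newton's method refines it to λ ≈ 60.0701. Check (Vieta): the three roots sum to 83, matching tr M = 83.
So the eigenvalues of A^T A are ≈ 0.0262, 22.9037, 60.0701 (all ≥ 0, as they must be for A^T A). The largest is λ_max ≈ 60.0701, hence ||A||_2 = sqrt(λ_max) ≈ 7.7505.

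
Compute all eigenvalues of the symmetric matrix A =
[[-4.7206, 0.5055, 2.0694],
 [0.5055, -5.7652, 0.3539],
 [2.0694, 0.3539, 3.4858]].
sigma(A) ≈ {-6, -5, 4}

A is real symmetric, so its spectrum consists of real eigenvalues. Expanding the characteristic polynomial of the displayed matrix gives
  det(λ I - A) = p(λ) = λ^3 + (7)λ^2 + (-14)λ + (-119.9967).
Solving p(λ) = 0 yields eigenvalues ≈ -6, -5, 4. (A is shown rounded to 4 decimals, so these recover the underlying integer eigenvalues to within that precision.)
Verification: the trace of A = -7 equals the sum of eigenvalues -7, and det(A) ≈ 119.9967 matches the eigenvalue product 120.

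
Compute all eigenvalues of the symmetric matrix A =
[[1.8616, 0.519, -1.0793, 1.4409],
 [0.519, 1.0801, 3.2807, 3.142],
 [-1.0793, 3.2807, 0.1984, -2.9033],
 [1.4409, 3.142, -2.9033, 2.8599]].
sigma(A) ≈ {-5, 1, 4, 6}

A is real symmetric, so its spectrum consists of real eigenvalues. Expanding the characteristic polynomial of the displayed matrix gives
  det(λ I - A) = p(λ) = λ^4 + (-6)λ^3 + (-21)λ^2 + (146)λ + (-119.9982).
Solving p(λ) = 0 yields eigenvalues ≈ -5, 1, 4, 6. (A is shown rounded to 4 decimals, so these recover the underlying integer eigenvalues to within that precision.)
Verification: the trace of A = 6 equals the sum of eigenvalues 6, and det(A) ≈ -119.9982 matches the eigenvalue product -120.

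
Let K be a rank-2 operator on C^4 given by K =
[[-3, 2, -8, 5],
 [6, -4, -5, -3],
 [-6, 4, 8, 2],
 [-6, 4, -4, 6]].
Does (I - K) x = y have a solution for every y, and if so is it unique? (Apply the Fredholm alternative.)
(I - K) is invertible (det(I - K) = -34 ≠ 0), so for every y in C^4 the equation (I - K) x = y has a unique solution.

K has rank 2 and factors as K = U V^T = u1 v1^T + u2 v2^T with u1 = (1, -2, 2, 2), v1 = (-3, 2, 1, 2), u2 = (3, 1, -2, 2), v2 = (0, 0, -3, 1) (multiplying out reproduces the displayed K). The nonzero eigenvalues of U V^T coincide with those of the 2 x 2 matrix G = V^T U = [[v1·u1, v1·u2], [v2·u1, v2·u2]] = [[-1, -5], [-4, 8]], and by the Sylvester determinant identity det(I_4 - U V^T) = det(I_2 - V^T U) = det([[2, 5], [4, -7]]) = (2)(-7) - (5)(4) = -34. (Direct check: I - K =
[[4, -2, 8, -5],
 [-6, 5, 5, 3],
 [6, -4, -7, -2],
 [6, -4, 4, -5]]
has determinant -34.) The finite-dimensional Fredholm alternative says: either (I - K) is invertible, or ker(I - K) ≠ {0} and then range(I - K) = ker((I - K)^*)^⊥, with dim ker(I - K) = dim ker((I - K)^*). Since det(I - K) ≠ 0, 1 is not an eigenvalue of K and ker(I - K) = {0}, so we are in the first case: for every y there is a unique x = (I - K)^(-1) y. (Explicitly, by the Woodbury identity, (I - U V^T)^(-1) = I + U (I_2 - G)^(-1) V^T.)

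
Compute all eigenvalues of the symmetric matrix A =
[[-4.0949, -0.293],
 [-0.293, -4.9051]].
sigma(A) ≈ {-5, -4}

A is real symmetric, so its spectrum consists of real eigenvalues. Expanding the characteristic polynomial of the displayed matrix gives
  det(λ I - A) = p(λ) = λ^2 + (9)λ + (20).
Solving p(λ) = 0 yields eigenvalues ≈ -5, -4. (A is shown rounded to 4 decimals, so these recover the underlying integer eigenvalues to within that precision.)
Verification: the trace of A = -9 equals the sum of eigenvalues -9, and det(A) ≈ 20.0000 matches the eigenvalue product 20.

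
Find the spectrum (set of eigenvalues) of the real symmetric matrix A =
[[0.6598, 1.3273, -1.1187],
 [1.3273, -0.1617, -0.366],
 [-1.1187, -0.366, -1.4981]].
sigma(A) ≈ {-2, -1, 2}

A is real symmetric, so its spectrum consists of real eigenvalues. Expanding the characteristic polynomial of the displayed matrix gives
  det(λ I - A) = p(λ) = λ^3 + (1)λ^2 + (-4)λ + (-4).
Solving p(λ) = 0 yields eigenvalues ≈ -2, -1, 2. (A is shown rounded to 4 decimals, so these recover the underlying integer eigenvalues to within that precision.)
Verification: the trace of A = -1 equals the sum of eigenvalues -1, and det(A) ≈ 4.0000 matches the eigenvalue product 4.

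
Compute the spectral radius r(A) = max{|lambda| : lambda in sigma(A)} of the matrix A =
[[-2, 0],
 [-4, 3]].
r(A) = 3

The eigenvalues of A are the roots of its characteristic polynomial. With M = A (coefficients from the trace and determinant):
  p(λ) = det(λ I - M) = λ^2 - λ - 6.
For λ^2 - λ - 6 the discriminant is 25. It is a perfect square (5^2), so the roots are rational: λ = (1 ± 5)/2 = 3, -2.
Thus the eigenvalues (to 4 decimals) are 3 (modulus 3); -2 (modulus 2). The spectral radius is the largest modulus: r(A) = 3. (Cross-check: r(A) ≤ ||A||_2 ≈ 5.2631; equality holds whenever A is normal, though it can also hold for some non-normal A.)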